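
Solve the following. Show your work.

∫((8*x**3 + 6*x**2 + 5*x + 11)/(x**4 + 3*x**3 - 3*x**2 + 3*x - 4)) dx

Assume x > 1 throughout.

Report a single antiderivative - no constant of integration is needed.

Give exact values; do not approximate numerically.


Step 1. Decompose ∫((8*x**3 + 6*x**2 + 5*x + 11)/(x**4 + 3*x**3 - 3*x**2 + 3*x - 4)) dx by partial fractions, (8*x**3 + 6*x**2 + 5*x + 11)/(x**4 + 3*x**3 - 3*x**2 + 3*x - 4) = -1/(x**2 + 1) + 5/(x + 4) + 3/(x - 1): now ∫(3/(x - 1)) dx + ∫(5/(x + 4)) dx + ∫(-1/(x**2 + 1)) dx.
Step 2. Evaluate the standard form [assuming x > 1]: now 3*log(x - 1) + ∫(5/(x + 4)) dx + ∫(-1/(x**2 + 1)) dx.
Step 3. Evaluate the standard form [assuming x > -4]: now 3*log(x - 1) + 5*log(x + 4) + ∫(-1/(x**2 + 1)) dx.
Step 4. Evaluate the standard form: now 3*log(x - 1) + 5*log(x + 4) - atan(x).
Answer: 3*log(x - 1) + 5*log(x + 4) - atan(x).


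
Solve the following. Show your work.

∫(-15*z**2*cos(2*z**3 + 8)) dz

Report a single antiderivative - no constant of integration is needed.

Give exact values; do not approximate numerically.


Step 1. Substitute u = z**3 + 4, turning ∫(-15*z**2*cos(2*z**3 + 8)) dz into ∫(-5*cos(2*u)) du: now ∫(-5*cos(2*u)) du.
Step 2. Evaluate the standard form: now -5*sin(2*u)/2.
Step 3. Substitute back u = z**3 + 4: now -5*sin(2*z**3 + 8)/2.
Answer: -5*sin(2*z**3 + 8)/2.


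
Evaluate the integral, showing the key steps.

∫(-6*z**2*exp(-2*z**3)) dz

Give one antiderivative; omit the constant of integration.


Step 1. Substitute u = z**3, turning ∫(-6*z**2*exp(-2*z**3)) dz into ∫(-2*exp(-2*u)) du: now ∫(-2*exp(-2*u)) du.
Step 2. Evaluate the standard form: now exp(-2*u).
Step 3. Substitute back u = z**3: now exp(-2*z**3).
Answer: exp(-2*z**3).


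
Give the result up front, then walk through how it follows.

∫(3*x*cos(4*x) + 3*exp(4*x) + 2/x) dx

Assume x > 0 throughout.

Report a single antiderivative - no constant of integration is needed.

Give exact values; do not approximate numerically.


The answer is 3*x*sin(4*x)/4 + 3*exp(4*x)/4 + 2*log(x) + 3*cos(4*x)/16.
Step 1. Rewrite: now ∫(2/x) dx + ∫(3*x*cos(4*x)) dx + ∫(3*exp(4*x)) dx.
Step 2. Evaluate the standard form: now 3*exp(4*x)/4 + ∫(2/x) dx + ∫(3*x*cos(4*x)) dx.
Step 3. Evaluate the standard form [assuming x > 0]: now 3*exp(4*x)/4 + 2*log(x) + ∫(3*x*cos(4*x)) dx.
Step 4. Integrate ∫(3*x*cos(4*x)) dx by parts with u = x, dv = (3*cos(4*x)) dx, so v = 3*sin(4*x)/4: now 3*x*sin(4*x)/4 + 3*exp(4*x)/4 + 2*log(x) + ∫(-3*sin(4*x)/4) dx.
Step 5. Evaluate the standard form: now 3*x*sin(4*x)/4 + 3*exp(4*x)/4 + 2*log(x) + 3*cos(4*x)/16.
Answer: 3*x*sin(4*x)/4 + 3*exp(4*x)/4 + 2*log(x) + 3*cos(4*x)/16.


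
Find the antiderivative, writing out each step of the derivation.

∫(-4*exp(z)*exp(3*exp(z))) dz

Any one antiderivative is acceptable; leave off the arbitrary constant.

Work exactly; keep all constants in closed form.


Step 1. Substitute u = exp(z), turning ∫(-4*exp(z)*exp(3*exp(z))) dz into ∫(-4*exp(3*u)) du: now ∫(-4*exp(3*u)) du.
Step 2. Evaluate the standard form: now -4*exp(3*u)/3.
Step 3. Substitute back u = exp(z): now -4*exp(3*exp(z))/3.
Answer: -4*exp(3*exp(z))/3.


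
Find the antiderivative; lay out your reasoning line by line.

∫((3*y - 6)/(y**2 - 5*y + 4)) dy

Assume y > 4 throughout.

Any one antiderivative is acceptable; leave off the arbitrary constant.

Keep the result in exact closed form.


Step 1. Decompose ∫((3*y - 6)/(y**2 - 5*y + 4)) dy by partial fractions, (3*y - 6)/(y**2 - 5*y + 4) = 1/(y - 1) + 2/(y - 4): now ∫(2/(y - 4)) dy + ∫(1/(y - 1)) dy.
Step 2. Evaluate the standard form [assuming y > 1]: now log(y - 1) + ∫(2/(y - 4)) dy.
Step 3. Evaluate the standard form [assuming y > 4]: now 2*log(y - 4) + log(y - 1).
Answer: 2*log(y - 4) + log(y - 1).


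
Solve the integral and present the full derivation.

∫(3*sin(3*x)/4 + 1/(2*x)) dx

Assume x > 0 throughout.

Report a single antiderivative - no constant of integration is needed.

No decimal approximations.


Step 1. Rewrite: now ∫(1/(2*x)) dx + ∫(3*sin(3*x)/4) dx.
Step 2. Evaluate the standard form [assuming x > 0]: now log(x)/2 + ∫(3*sin(3*x)/4) dx.
Step 3. Evaluate the standard form: now log(x)/2 - cos(3*x)/4.
Answer: log(x)/2 - cos(3*x)/4.


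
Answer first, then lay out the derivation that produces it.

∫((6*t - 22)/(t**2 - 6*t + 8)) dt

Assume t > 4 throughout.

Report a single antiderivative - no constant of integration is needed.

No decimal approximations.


The answer is log(t - 4) + 5*log(t - 2).
Step 1. Decompose ∫((6*t - 22)/(t**2 - 6*t + 8)) dt by partial fractions, (6*t - 22)/(t**2 - 6*t + 8) = 5/(t - 2) + 1/(t - 4): now ∫(1/(t - 4)) dt + ∫(5/(t - 2)) dt.
Step 2. Evaluate the standard form [assuming t > 4]: now log(t - 4) + ∫(5/(t - 2)) dt.
Step 3. Evaluate the standard form [assuming t > 2]: now log(t - 4) + 5*log(t - 2).
Answer: log(t - 4) + 5*log(t - 2).


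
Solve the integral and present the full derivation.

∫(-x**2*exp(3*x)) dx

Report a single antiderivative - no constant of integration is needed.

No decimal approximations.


Step 1. Integrate ∫(-x**2*exp(3*x)) dx by parts with u = x**2, dv = (-exp(3*x)) dx, so v = -exp(3*x)/3: now -x**2*exp(3*x)/3 + ∫(2*x*exp(3*x)/3) dx.
Step 2. Integrate ∫(2*x*exp(3*x)/3) dx by parts with u = x, dv = (2*exp(3*x)/3) dx, so v = 2*exp(3*x)/9: now -x**2*exp(3*x)/3 + 2*x*exp(3*x)/9 + ∫(-2*exp(3*x)/9) dx.
Step 3. Evaluate the standard form: now -x**2*exp(3*x)/3 + 2*x*exp(3*x)/9 - 2*exp(3*x)/27.
Answer: -x**2*exp(3*x)/3 + 2*x*exp(3*x)/9 - 2*exp(3*x)/27.


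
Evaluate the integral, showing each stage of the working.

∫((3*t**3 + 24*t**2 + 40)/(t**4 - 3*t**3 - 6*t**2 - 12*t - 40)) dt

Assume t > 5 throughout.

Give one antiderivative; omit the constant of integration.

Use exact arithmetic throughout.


Step 1. Decompose ∫((3*t**3 + 24*t**2 + 40)/(t**4 - 3*t**3 - 6*t**2 - 12*t - 40)) dt by partial fractions, (3*t**3 + 24*t**2 + 40)/(t**4 - 3*t**3 - 6*t**2 - 12*t - 40) = 4/(t**2 + 4) - 2/(t + 2) + 5/(t - 5): now ∫(5/(t - 5)) dt + ∫(-2/(t + 2)) dt + ∫(4/(t**2 + 4)) dt.
Step 2. Evaluate the standard form [assuming t > -2]: now -2*log(t + 2) + ∫(5/(t - 5)) dt + ∫(4/(t**2 + 4)) dt.
Step 3. Evaluate the standard form [assuming t > 5]: now 5*log(t - 5) - 2*log(t + 2) + ∫(4/(t**2 + 4)) dt.
Step 4. Evaluate the standard form: now 5*log(t - 5) - 2*log(t + 2) + 2*atan(t/2).
Answer: 5*log(t - 5) - 2*log(t + 2) + 2*atan(t/2).


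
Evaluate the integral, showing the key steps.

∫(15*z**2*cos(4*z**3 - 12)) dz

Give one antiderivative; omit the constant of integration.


Step 1. Substitute u = z**3 - 3, turning ∫(15*z**2*cos(4*z**3 - 12)) dz into ∫(5*cos(4*u)) du: now ∫(5*cos(4*u)) du.
Step 2. Evaluate the standard form: now 5*sin(4*u)/4.
Step 3. Substitute back u = z**3 - 3: now 5*sin(4*z**3 - 12)/4.
Answer: 5*sin(4*z**3 - 12)/4.


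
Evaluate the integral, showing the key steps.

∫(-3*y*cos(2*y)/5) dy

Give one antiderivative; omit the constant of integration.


Step 1. Integrate ∫(-3*y*cos(2*y)/5) dy by parts with u = y, dv = (-3*cos(2*y)/5) dy, so v = -3*sin(2*y)/10: now -3*y*sin(2*y)/10 + ∫(3*sin(2*y)/10) dy.
Step 2. Evaluate the standard form: now -3*y*sin(2*y)/10 - 3*cos(2*y)/20.
Answer: -3*y*sin(2*y)/10 - 3*cos(2*y)/20.


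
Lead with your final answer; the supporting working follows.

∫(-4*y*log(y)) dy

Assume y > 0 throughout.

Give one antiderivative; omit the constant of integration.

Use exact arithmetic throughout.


The answer is -2*y**2*log(y) + y**2.
Step 1. Integrate ∫(-4*y*log(y)) dy by parts with u = log(y), dv = (-4*y) dy, so v = -2*y**2 [assuming y > 0]: now -2*y**2*log(y) + ∫(2*y) dy.
Step 2. Evaluate the standard form: now -2*y**2*log(y) + y**2.
Answer: -2*y**2*log(y) + y**2.


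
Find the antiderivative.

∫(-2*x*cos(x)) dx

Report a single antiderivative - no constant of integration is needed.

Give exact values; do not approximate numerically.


Answer: -2*x*sin(x) - 2*cos(x).


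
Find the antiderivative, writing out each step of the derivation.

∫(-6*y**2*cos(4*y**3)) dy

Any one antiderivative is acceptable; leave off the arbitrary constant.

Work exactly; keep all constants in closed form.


Step 1. Substitute u = y**3, turning ∫(-6*y**2*cos(4*y**3)) dy into ∫(-2*cos(4*u)) du: now ∫(-2*cos(4*u)) du.
Step 2. Evaluate the standard form: now -sin(4*u)/2.
Step 3. Substitute back u = y**3: now -sin(4*y**3)/2.
Answer: -sin(4*y**3)/2.


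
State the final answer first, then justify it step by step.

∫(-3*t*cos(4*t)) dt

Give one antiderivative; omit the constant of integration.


The answer is -3*t*sin(4*t)/4 - 3*cos(4*t)/16.
Step 1. Integrate ∫(-3*t*cos(4*t)) dt by parts with u = t, dv = (-3*cos(4*t)) dt, so v = -3*sin(4*t)/4: now -3*t*sin(4*t)/4 + ∫(3*sin(4*t)/4) dt.
Step 2. Evaluate the standard form: now -3*t*sin(4*t)/4 - 3*cos(4*t)/16.
Answer: -3*t*sin(4*t)/4 - 3*cos(4*t)/16.


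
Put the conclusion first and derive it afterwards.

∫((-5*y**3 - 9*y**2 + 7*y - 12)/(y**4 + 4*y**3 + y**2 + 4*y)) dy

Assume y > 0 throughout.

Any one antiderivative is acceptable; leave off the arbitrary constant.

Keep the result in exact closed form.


The answer is -3*log(y) - 2*log(y + 4) + 3*atan(y).
Step 1. Decompose ∫((-5*y**3 - 9*y**2 + 7*y - 12)/(y**4 + 4*y**3 + y**2 + 4*y)) dy by partial fractions, (-5*y**3 - 9*y**2 + 7*y - 12)/(y**4 + 4*y**3 + y**2 + 4*y) = 3/(y**2 + 1) - 2/(y + 4) - 3/y: now ∫(-3/y) dy + ∫(-2/(y + 4)) dy + ∫(3/(y**2 + 1)) dy.
Step 2. Evaluate the standard form [assuming y > -4]: now -2*log(y + 4) + ∫(-3/y) dy + ∫(3/(y**2 + 1)) dy.
Step 3. Evaluate the standard form [assuming y > 0]: now -3*log(y) - 2*log(y + 4) + ∫(3/(y**2 + 1)) dy.
Step 4. Evaluate the standard form: now -3*log(y) - 2*log(y + 4) + 3*atan(y).
Answer: -3*log(y) - 2*log(y + 4) + 3*atan(y).


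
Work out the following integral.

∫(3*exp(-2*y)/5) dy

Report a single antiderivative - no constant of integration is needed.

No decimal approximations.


Answer: -3*exp(-2*y)/10.


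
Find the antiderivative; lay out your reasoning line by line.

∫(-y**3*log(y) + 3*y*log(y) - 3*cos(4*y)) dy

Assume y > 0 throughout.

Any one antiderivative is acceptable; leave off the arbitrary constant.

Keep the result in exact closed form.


Step 1. Rewrite: now ∫(3*y*log(y)) dy + ∫(-y**3*log(y)) dy + ∫(-3*cos(4*y)) dy.
Step 2. Evaluate the standard form: now -3*sin(4*y)/4 + ∫(3*y*log(y)) dy + ∫(-y**3*log(y)) dy.
Step 3. Integrate ∫(-y**3*log(y)) dy by parts with u = log(y), dv = (-y**3) dy, so v = -y**4/4 [assuming y > 0]: now -y**4*log(y)/4 - 3*sin(4*y)/4 + ∫(y**3/4) dy + ∫(3*y*log(y)) dy.
Step 4. Evaluate the standard form: now -y**4*log(y)/4 + y**4/16 - 3*sin(4*y)/4 + ∫(3*y*log(y)) dy.
Step 5. Integrate ∫(3*y*log(y)) dy by parts with u = log(y), dv = (3*y) dy, so v = 3*y**2/2 [assuming y > 0]: now -y**4*log(y)/4 + y**4/16 + 3*y**2*log(y)/2 - 3*sin(4*y)/4 + ∫(-3*y/2) dy.
Step 6. Evaluate the standard form: now -y**4*log(y)/4 + y**4/16 + 3*y**2*log(y)/2 - 3*y**2/4 - 3*sin(4*y)/4.
Answer: -y**4*log(y)/4 + y**4/16 + 3*y**2*log(y)/2 - 3*y**2/4 - 3*sin(4*y)/4.


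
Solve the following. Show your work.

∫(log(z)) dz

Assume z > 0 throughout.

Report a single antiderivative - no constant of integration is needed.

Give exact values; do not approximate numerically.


Step 1. Integrate ∫(log(z)) dz by parts with u = log(z), dv = (1) dz, so v = z [assuming z > 0]: now z*log(z) + ∫(-1) dz.
Step 2. Evaluate the standard form: now z*log(z) - z.
Answer: z*log(z) - z.


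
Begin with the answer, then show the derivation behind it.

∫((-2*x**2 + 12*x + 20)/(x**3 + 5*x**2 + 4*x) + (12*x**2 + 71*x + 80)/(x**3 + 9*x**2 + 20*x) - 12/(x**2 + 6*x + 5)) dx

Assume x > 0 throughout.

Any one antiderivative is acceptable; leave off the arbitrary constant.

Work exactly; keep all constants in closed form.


The answer is 9*log(x) - 5*log(x + 1) - 2*log(x + 4) + 8*log(x + 5).
Step 1. Rewrite: now ∫((-2*x**2 + 12*x + 20)/(x**3 + 5*x**2 + 4*x)) dx + ∫((12*x**2 + 71*x + 80)/(x**3 + 9*x**2 + 20*x)) dx + ∫(-12/(x**2 + 6*x + 5)) dx.
Step 2. Decompose ∫(-12/(x**2 + 6*x + 5)) dx by partial fractions, -12/(x**2 + 6*x + 5) = 3/(x + 5) - 3/(x + 1): now ∫((-2*x**2 + 12*x + 20)/(x**3 + 5*x**2 + 4*x)) dx + ∫((12*x**2 + 71*x + 80)/(x**3 + 9*x**2 + 20*x)) dx + ∫(-3/(x + 1)) dx + ∫(3/(x + 5)) dx.
Step 3. Evaluate the standard form [assuming x > -1]: now -3*log(x + 1) + ∫((-2*x**2 + 12*x + 20)/(x**3 + 5*x**2 + 4*x)) dx + ∫((12*x**2 + 71*x + 80)/(x**3 + 9*x**2 + 20*x)) dx + ∫(3/(x + 5)) dx.
Step 4. Evaluate the standard form [assuming x > -5]: now -3*log(x + 1) + 3*log(x + 5) + ∫((-2*x**2 + 12*x + 20)/(x**3 + 5*x**2 + 4*x)) dx + ∫((12*x**2 + 71*x + 80)/(x**3 + 9*x**2 + 20*x)) dx.
Step 5. Decompose ∫((-2*x**2 + 12*x + 20)/(x**3 + 5*x**2 + 4*x)) dx by partial fractions, (-2*x**2 + 12*x + 20)/(x**3 + 5*x**2 + 4*x) = -5/(x + 4) - 2/(x + 1) + 5/x: now -3*log(x + 1) + 3*log(x + 5) + ∫(5/x) dx + ∫((12*x**2 + 71*x + 80)/(x**3 + 9*x**2 + 20*x)) dx + ∫(-2/(x + 1)) dx + ∫(-5/(x + 4)) dx.
Step 6. Evaluate the standard form [assuming x > 0]: now 5*log(x) - 3*log(x + 1) + 3*log(x + 5) + ∫((12*x**2 + 71*x + 80)/(x**3 + 9*x**2 + 20*x)) dx + ∫(-2/(x + 1)) dx + ∫(-5/(x + 4)) dx.
Step 7. Evaluate the standard form [assuming x > -4]: now 5*log(x) - 3*log(x + 1) - 5*log(x + 4) + 3*log(x + 5) + ∫((12*x**2 + 71*x + 80)/(x**3 + 9*x**2 + 20*x)) dx + ∫(-2/(x + 1)) dx.
Step 8. Evaluate the standard form [assuming x > -1]: now 5*log(x) - 5*log(x + 1) - 5*log(x + 4) + 3*log(x + 5) + ∫((12*x**2 + 71*x + 80)/(x**3 + 9*x**2 + 20*x)) dx.
Step 9. Decompose ∫((12*x**2 + 71*x + 80)/(x**3 + 9*x**2 + 20*x)) dx by partial fractions, (12*x**2 + 71*x + 80)/(x**3 + 9*x**2 + 20*x) = 5/(x + 5) + 3/(x + 4) + 4/x: now 5*log(x) - 5*log(x + 1) - 5*log(x + 4) + 3*log(x + 5) + ∫(4/x) dx + ∫(3/(x + 4)) dx + ∫(5/(x + 5)) dx.
Step 10. Evaluate the standard form [assuming x > -4]: now 5*log(x) - 5*log(x + 1) - 2*log(x + 4) + 3*log(x + 5) + ∫(4/x) dx + ∫(5/(x + 5)) dx.
Step 11. Evaluate the standard form [assuming x > -5]: now 5*log(x) - 5*log(x + 1) - 2*log(x + 4) + 8*log(x + 5) + ∫(4/x) dx.
Step 12. Evaluate the standard form [assuming x > 0]: now 9*log(x) - 5*log(x + 1) - 2*log(x + 4) + 8*log(x + 5).
Answer: 9*log(x) - 5*log(x + 1) - 2*log(x + 4) + 8*log(x + 5).


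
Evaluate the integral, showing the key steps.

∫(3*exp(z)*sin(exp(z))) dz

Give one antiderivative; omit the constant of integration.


Step 1. Substitute u = exp(z), turning ∫(3*exp(z)*sin(exp(z))) dz into ∫(3*sin(u)) du: now ∫(3*sin(u)) du.
Step 2. Evaluate the standard form: now -3*cos(u).
Step 3. Substitute back u = exp(z): now -3*cos(exp(z)).
Answer: -3*cos(exp(z)).


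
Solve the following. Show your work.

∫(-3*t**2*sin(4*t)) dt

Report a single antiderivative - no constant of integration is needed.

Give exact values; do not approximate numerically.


Step 1. Integrate ∫(-3*t**2*sin(4*t)) dt by parts with u = t**2, dv = (-3*sin(4*t)) dt, so v = 3*cos(4*t)/4: now 3*t**2*cos(4*t)/4 + ∫(-3*t*cos(4*t)/2) dt.
Step 2. Integrate ∫(-3*t*cos(4*t)/2) dt by parts with u = t, dv = (-3*cos(4*t)/2) dt, so v = -3*sin(4*t)/8: now 3*t**2*cos(4*t)/4 - 3*t*sin(4*t)/8 + ∫(3*sin(4*t)/8) dt.
Step 3. Evaluate the standard form: now 3*t**2*cos(4*t)/4 - 3*t*sin(4*t)/8 - 3*cos(4*t)/32.
Answer: 3*t**2*cos(4*t)/4 - 3*t*sin(4*t)/8 - 3*cos(4*t)/32.


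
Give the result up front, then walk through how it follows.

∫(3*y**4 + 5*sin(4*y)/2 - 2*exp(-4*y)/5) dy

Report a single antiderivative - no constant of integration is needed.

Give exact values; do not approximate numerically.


The answer is 3*y**5/5 - 5*cos(4*y)/8 + exp(-4*y)/10.
Step 1. Rewrite: now ∫(3*y**4) dy + ∫(-2*exp(-4*y)/5) dy + ∫(5*sin(4*y)/2) dy.
Step 2. Evaluate the standard form: now 3*y**5/5 + ∫(-2*exp(-4*y)/5) dy + ∫(5*sin(4*y)/2) dy.
Step 3. Evaluate the standard form: now 3*y**5/5 + ∫(5*sin(4*y)/2) dy + exp(-4*y)/10.
Step 4. Evaluate the standard form: now 3*y**5/5 - 5*cos(4*y)/8 + exp(-4*y)/10.
Answer: 3*y**5/5 - 5*cos(4*y)/8 + exp(-4*y)/10.


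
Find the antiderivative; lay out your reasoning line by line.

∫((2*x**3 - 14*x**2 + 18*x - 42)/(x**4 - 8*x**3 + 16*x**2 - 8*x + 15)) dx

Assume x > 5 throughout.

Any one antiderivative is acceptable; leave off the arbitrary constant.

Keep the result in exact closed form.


Step 1. Decompose ∫((2*x**3 - 14*x**2 + 18*x - 42)/(x**4 - 8*x**3 + 16*x**2 - 8*x + 15)) dx by partial fractions, (2*x**3 - 14*x**2 + 18*x - 42)/(x**4 - 8*x**3 + 16*x**2 - 8*x + 15) = -2/(x**2 + 1) + 3/(x - 3) - 1/(x - 5): now ∫(-1/(x - 5)) dx + ∫(3/(x - 3)) dx + ∫(-2/(x**2 + 1)) dx.
Step 2. Evaluate the standard form [assuming x > 5]: now -log(x - 5) + ∫(3/(x - 3)) dx + ∫(-2/(x**2 + 1)) dx.
Step 3. Evaluate the standard form [assuming x > 3]: now -log(x - 5) + 3*log(x - 3) + ∫(-2/(x**2 + 1)) dx.
Step 4. Evaluate the standard form: now -log(x - 5) + 3*log(x - 3) - 2*atan(x).
Answer: -log(x - 5) + 3*log(x - 3) - 2*atan(x).


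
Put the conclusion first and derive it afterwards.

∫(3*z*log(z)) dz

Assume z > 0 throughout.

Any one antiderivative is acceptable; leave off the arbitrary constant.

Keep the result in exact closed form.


The answer is 3*z**2*log(z)/2 - 3*z**2/4.
Step 1. Integrate ∫(3*z*log(z)) dz by parts with u = log(z), dv = (3*z) dz, so v = 3*z**2/2 [assuming z > 0]: now 3*z**2*log(z)/2 + ∫(-3*z/2) dz.
Step 2. Evaluate the standard form: now 3*z**2*log(z)/2 - 3*z**2/4.
Answer: 3*z**2*log(z)/2 - 3*z**2/4.


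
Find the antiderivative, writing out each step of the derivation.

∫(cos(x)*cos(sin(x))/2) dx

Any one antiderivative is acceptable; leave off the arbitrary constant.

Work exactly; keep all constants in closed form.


Step 1. Substitute u = sin(x), turning ∫(cos(x)*cos(sin(x))/2) dx into ∫(cos(u)/2) du: now ∫(cos(u)/2) du.
Step 2. Evaluate the standard form: now sin(u)/2.
Step 3. Substitute back u = sin(x): now sin(sin(x))/2.
Answer: sin(sin(x))/2.


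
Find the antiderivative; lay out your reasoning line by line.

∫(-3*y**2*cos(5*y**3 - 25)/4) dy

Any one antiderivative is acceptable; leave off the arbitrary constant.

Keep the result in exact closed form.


Step 1. Substitute u = y**3 - 5, turning ∫(-3*y**2*cos(5*y**3 - 25)/4) dy into ∫(-cos(5*u)/4) du: now ∫(-cos(5*u)/4) du.
Step 2. Evaluate the standard form: now -sin(5*u)/20.
Step 3. Substitute back u = y**3 - 5: now -sin(5*y**3 - 25)/20.
Answer: -sin(5*y**3 - 25)/20.


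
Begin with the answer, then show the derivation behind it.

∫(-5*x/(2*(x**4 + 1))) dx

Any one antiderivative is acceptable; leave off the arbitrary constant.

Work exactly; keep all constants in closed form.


The answer is -5*atan(x**2)/4.
Step 1. Substitute u = x**2, turning ∫(-5*x/(2*(x**4 + 1))) dx into ∫(-5/(4*(u**2 + 1))) du: now ∫(-5/(4*(u**2 + 1))) du.
Step 2. Evaluate the standard form: now -5*atan(u)/4.
Step 3. Substitute back u = x**2: now -5*atan(x**2)/4.
Answer: -5*atan(x**2)/4.


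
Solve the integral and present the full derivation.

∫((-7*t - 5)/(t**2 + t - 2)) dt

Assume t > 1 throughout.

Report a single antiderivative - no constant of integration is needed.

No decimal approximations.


Step 1. Decompose ∫((-7*t - 5)/(t**2 + t - 2)) dt by partial fractions, (-7*t - 5)/(t**2 + t - 2) = -3/(t + 2) - 4/(t - 1): now ∫(-4/(t - 1)) dt + ∫(-3/(t + 2)) dt.
Step 2. Evaluate the standard form [assuming t > -2]: now -3*log(t + 2) + ∫(-4/(t - 1)) dt.
Step 3. Evaluate the standard form [assuming t > 1]: now -4*log(t - 1) - 3*log(t + 2).
Answer: -4*log(t - 1) - 3*log(t + 2).


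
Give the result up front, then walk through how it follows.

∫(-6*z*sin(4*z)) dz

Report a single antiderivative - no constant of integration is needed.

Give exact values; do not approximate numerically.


The answer is 3*z*cos(4*z)/2 - 3*sin(4*z)/8.
Step 1. Integrate ∫(-6*z*sin(4*z)) dz by parts with u = z, dv = (-6*sin(4*z)) dz, so v = 3*cos(4*z)/2: now 3*z*cos(4*z)/2 + ∫(-3*cos(4*z)/2) dz.
Step 2. Evaluate the standard form: now 3*z*cos(4*z)/2 - 3*sin(4*z)/8.
Answer: 3*z*cos(4*z)/2 - 3*sin(4*z)/8.


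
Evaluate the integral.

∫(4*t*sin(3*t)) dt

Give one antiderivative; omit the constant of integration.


Answer: -4*t*cos(3*t)/3 + 4*sin(3*t)/9.


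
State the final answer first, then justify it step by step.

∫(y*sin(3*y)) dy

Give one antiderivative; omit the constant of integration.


The answer is -y*cos(3*y)/3 + sin(3*y)/9.
Step 1. Integrate ∫(y*sin(3*y)) dy by parts with u = y, dv = (sin(3*y)) dy, so v = -cos(3*y)/3: now -y*cos(3*y)/3 + ∫(cos(3*y)/3) dy.
Step 2. Evaluate the standard form: now -y*cos(3*y)/3 + sin(3*y)/9.
Answer: -y*cos(3*y)/3 + sin(3*y)/9.


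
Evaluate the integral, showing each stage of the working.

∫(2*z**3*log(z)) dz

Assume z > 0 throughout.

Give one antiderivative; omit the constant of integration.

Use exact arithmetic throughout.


Step 1. Integrate ∫(2*z**3*log(z)) dz by parts with u = log(z), dv = (2*z**3) dz, so v = z**4/2 [assuming z > 0]: now z**4*log(z)/2 + ∫(-z**3/2) dz.
Step 2. Evaluate the standard form: now z**4*log(z)/2 - z**4/8.
Answer: z**4*log(z)/2 - z**4/8.


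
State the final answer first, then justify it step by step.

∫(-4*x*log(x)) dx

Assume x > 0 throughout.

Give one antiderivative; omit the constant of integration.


The answer is -2*x**2*log(x) + x**2.
Step 1. Integrate ∫(-4*x*log(x)) dx by parts with u = log(x), dv = (-4*x) dx, so v = -2*x**2 [assuming x > 0]: now -2*x**2*log(x) + ∫(2*x) dx.
Step 2. Evaluate the standard form: now -2*x**2*log(x) + x**2.
Answer: -2*x**2*log(x) + x**2.


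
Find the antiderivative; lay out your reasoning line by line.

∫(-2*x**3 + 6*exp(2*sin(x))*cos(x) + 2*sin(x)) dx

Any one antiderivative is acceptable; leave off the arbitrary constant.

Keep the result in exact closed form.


Step 1. Rewrite: now ∫(-2*x**3) dx + ∫(6*exp(2*sin(x))*cos(x)) dx + ∫(2*sin(x)) dx.
Step 2. Substitute u = sin(x), turning ∫(6*exp(2*sin(x))*cos(x)) dx into ∫(6*exp(2*u)) du: now ∫(-2*x**3) dx + ∫(6*exp(2*u)) du + ∫(2*sin(x)) dx.
Step 3. Evaluate the standard form: now 3*exp(2*u) + ∫(-2*x**3) dx + ∫(2*sin(x)) dx.
Step 4. Substitute back u = sin(x): now 3*exp(2*sin(x)) + ∫(-2*x**3) dx + ∫(2*sin(x)) dx.
Step 5. Evaluate the standard form: now 3*exp(2*sin(x)) - 2*cos(x) + ∫(-2*x**3) dx.
Step 6. Evaluate the standard form: now -x**4/2 + 3*exp(2*sin(x)) - 2*cos(x).
Answer: -x**4/2 + 3*exp(2*sin(x)) - 2*cos(x).


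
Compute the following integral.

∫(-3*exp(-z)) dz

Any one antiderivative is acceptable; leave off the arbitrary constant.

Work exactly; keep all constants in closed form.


Answer: 3*exp(-z).


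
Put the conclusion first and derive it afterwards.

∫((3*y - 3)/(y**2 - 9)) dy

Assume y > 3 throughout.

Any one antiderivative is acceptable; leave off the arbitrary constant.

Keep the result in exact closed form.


The answer is log(y - 3) + 2*log(y + 3).
Step 1. Decompose ∫((3*y - 3)/(y**2 - 9)) dy by partial fractions, (3*y - 3)/(y**2 - 9) = 2/(y + 3) + 1/(y - 3): now ∫(1/(y - 3)) dy + ∫(2/(y + 3)) dy.
Step 2. Evaluate the standard form [assuming y > -3]: now 2*log(y + 3) + ∫(1/(y - 3)) dy.
Step 3. Evaluate the standard form [assuming y > 3]: now log(y - 3) + 2*log(y + 3).
Answer: log(y - 3) + 2*log(y + 3).


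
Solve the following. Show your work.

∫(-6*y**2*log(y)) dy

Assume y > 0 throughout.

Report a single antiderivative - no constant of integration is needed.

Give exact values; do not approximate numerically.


Step 1. Integrate ∫(-6*y**2*log(y)) dy by parts with u = log(y), dv = (-6*y**2) dy, so v = -2*y**3 [assuming y > 0]: now -2*y**3*log(y) + ∫(2*y**2) dy.
Step 2. Evaluate the standard form: now -2*y**3*log(y) + 2*y**3/3.
Answer: -2*y**3*log(y) + 2*y**3/3.


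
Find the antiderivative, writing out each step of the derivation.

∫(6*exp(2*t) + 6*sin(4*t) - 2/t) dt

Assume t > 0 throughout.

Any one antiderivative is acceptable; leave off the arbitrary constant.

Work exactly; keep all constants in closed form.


Step 1. Rewrite: now ∫(-2/t) dt + ∫(6*exp(2*t)) dt + ∫(6*sin(4*t)) dt.
Step 2. Evaluate the standard form [assuming t > 0]: now -2*log(t) + ∫(6*exp(2*t)) dt + ∫(6*sin(4*t)) dt.
Step 3. Evaluate the standard form: now 3*exp(2*t) - 2*log(t) + ∫(6*sin(4*t)) dt.
Step 4. Evaluate the standard form: now 3*exp(2*t) - 2*log(t) - 3*cos(4*t)/2.
Answer: 3*exp(2*t) - 2*log(t) - 3*cos(4*t)/2.


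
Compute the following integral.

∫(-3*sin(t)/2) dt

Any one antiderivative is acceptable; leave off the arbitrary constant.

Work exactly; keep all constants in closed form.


Answer: 3*cos(t)/2.


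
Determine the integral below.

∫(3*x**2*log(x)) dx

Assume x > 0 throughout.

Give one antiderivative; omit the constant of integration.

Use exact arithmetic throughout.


Answer: x**3*log(x) - x**3/3.


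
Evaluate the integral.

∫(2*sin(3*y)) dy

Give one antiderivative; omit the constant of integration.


Answer: -2*cos(3*y)/3.


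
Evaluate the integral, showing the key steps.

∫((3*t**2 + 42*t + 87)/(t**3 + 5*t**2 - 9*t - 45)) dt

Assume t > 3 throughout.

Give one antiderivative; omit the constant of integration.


Step 1. Decompose ∫((3*t**2 + 42*t + 87)/(t**3 + 5*t**2 - 9*t - 45)) dt by partial fractions, (3*t**2 + 42*t + 87)/(t**3 + 5*t**2 - 9*t - 45) = -3/(t + 5) + 1/(t + 3) + 5/(t - 3): now ∫(5/(t - 3)) dt + ∫(1/(t + 3)) dt + ∫(-3/(t + 5)) dt.
Step 2. Evaluate the standard form [assuming t > -5]: now -3*log(t + 5) + ∫(5/(t - 3)) dt + ∫(1/(t + 3)) dt.
Step 3. Evaluate the standard form [assuming t > 3]: now 5*log(t - 3) - 3*log(t + 5) + ∫(1/(t + 3)) dt.
Step 4. Evaluate the standard form [assuming t > -3]: now 5*log(t - 3) + log(t + 3) - 3*log(t + 5).
Answer: 5*log(t - 3) + log(t + 3) - 3*log(t + 5).


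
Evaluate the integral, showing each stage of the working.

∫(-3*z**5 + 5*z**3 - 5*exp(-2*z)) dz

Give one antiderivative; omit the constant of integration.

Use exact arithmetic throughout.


Step 1. Rewrite: now ∫(5*z**3) dz + ∫(-3*z**5) dz + ∫(-5*exp(-2*z)) dz.
Step 2. Evaluate the standard form: now ∫(5*z**3) dz + ∫(-3*z**5) dz + 5*exp(-2*z)/2.
Step 3. Evaluate the standard form: now -z**6/2 + ∫(5*z**3) dz + 5*exp(-2*z)/2.
Step 4. Evaluate the standard form: now -z**6/2 + 5*z**4/4 + 5*exp(-2*z)/2.
Answer: -z**6/2 + 5*z**4/4 + 5*exp(-2*z)/2.


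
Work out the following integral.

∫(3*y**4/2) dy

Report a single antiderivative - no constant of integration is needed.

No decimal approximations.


Answer: 3*y**5/10.


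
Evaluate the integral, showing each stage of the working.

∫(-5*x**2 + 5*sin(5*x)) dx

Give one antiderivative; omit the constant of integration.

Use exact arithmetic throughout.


Step 1. Rewrite: now ∫(-5*x**2) dx + ∫(5*sin(5*x)) dx.
Step 2. Evaluate the standard form: now -5*x**3/3 + ∫(5*sin(5*x)) dx.
Step 3. Evaluate the standard form: now -5*x**3/3 - cos(5*x).
Answer: -5*x**3/3 - cos(5*x).


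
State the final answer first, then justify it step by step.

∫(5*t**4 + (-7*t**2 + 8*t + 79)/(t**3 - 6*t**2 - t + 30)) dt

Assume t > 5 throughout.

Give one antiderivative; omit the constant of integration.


The answer is t**5 - 4*log(t - 5) - 4*log(t - 3) + log(t + 2).
Step 1. Rewrite: now ∫(5*t**4) dt + ∫((-7*t**2 + 8*t + 79)/(t**3 - 6*t**2 - t + 30)) dt.
Step 2. Evaluate the standard form: now t**5 + ∫((-7*t**2 + 8*t + 79)/(t**3 - 6*t**2 - t + 30)) dt.
Step 3. Decompose ∫((-7*t**2 + 8*t + 79)/(t**3 - 6*t**2 - t + 30)) dt by partial fractions, (-7*t**2 + 8*t + 79)/(t**3 - 6*t**2 - t + 30) = 1/(t + 2) - 4/(t - 3) - 4/(t - 5): now t**5 + ∫(-4/(t - 5)) dt + ∫(-4/(t - 3)) dt + ∫(1/(t + 2)) dt.
Step 4. Evaluate the standard form [assuming t > 5]: now t**5 - 4*log(t - 5) + ∫(-4/(t - 3)) dt + ∫(1/(t + 2)) dt.
Step 5. Evaluate the standard form [assuming t > -2]: now t**5 - 4*log(t - 5) + log(t + 2) + ∫(-4/(t - 3)) dt.
Step 6. Evaluate the standard form [assuming t > 3]: now t**5 - 4*log(t - 5) - 4*log(t - 3) + log(t + 2).
Answer: t**5 - 4*log(t - 5) - 4*log(t - 3) + log(t + 2).


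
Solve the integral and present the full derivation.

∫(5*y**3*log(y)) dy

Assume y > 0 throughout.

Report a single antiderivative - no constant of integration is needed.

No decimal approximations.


Step 1. Integrate ∫(5*y**3*log(y)) dy by parts with u = log(y), dv = (5*y**3) dy, so v = 5*y**4/4 [assuming y > 0]: now 5*y**4*log(y)/4 + ∫(-5*y**3/4) dy.
Step 2. Evaluate the standard form: now 5*y**4*log(y)/4 - 5*y**4/16.
Answer: 5*y**4*log(y)/4 - 5*y**4/16.


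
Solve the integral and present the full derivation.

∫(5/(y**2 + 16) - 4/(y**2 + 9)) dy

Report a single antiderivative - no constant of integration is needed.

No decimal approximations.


Step 1. Rewrite: now ∫(-4/(y**2 + 9)) dy + ∫(5/(y**2 + 16)) dy.
Step 2. Evaluate the standard form: now -4*atan(y/3)/3 + ∫(5/(y**2 + 16)) dy.
Step 3. Evaluate the standard form: now 5*atan(y/4)/4 - 4*atan(y/3)/3.
Answer: 5*atan(y/4)/4 - 4*atan(y/3)/3.


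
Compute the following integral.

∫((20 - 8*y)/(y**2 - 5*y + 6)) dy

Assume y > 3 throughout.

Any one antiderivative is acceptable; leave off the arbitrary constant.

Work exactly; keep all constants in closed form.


Answer: -4*log(y - 3) - 4*log(y - 2).


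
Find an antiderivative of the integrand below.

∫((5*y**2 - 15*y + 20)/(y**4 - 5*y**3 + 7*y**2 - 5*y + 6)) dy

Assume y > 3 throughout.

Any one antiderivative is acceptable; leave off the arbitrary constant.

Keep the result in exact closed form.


Answer: 2*log(y - 3) - 2*log(y - 2) + 3*atan(y).


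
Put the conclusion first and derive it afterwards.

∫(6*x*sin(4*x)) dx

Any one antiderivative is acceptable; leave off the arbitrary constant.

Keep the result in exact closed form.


The answer is -3*x*cos(4*x)/2 + 3*sin(4*x)/8.
Step 1. Integrate ∫(6*x*sin(4*x)) dx by parts with u = x, dv = (6*sin(4*x)) dx, so v = -3*cos(4*x)/2: now -3*x*cos(4*x)/2 + ∫(3*cos(4*x)/2) dx.
Step 2. Evaluate the standard form: now -3*x*cos(4*x)/2 + 3*sin(4*x)/8.
Answer: -3*x*cos(4*x)/2 + 3*sin(4*x)/8.


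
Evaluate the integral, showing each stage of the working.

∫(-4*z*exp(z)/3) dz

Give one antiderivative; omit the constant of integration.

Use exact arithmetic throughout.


Step 1. Integrate ∫(-4*z*exp(z)/3) dz by parts with u = z, dv = (-4*exp(z)/3) dz, so v = -4*exp(z)/3: now -4*z*exp(z)/3 + ∫(4*exp(z)/3) dz.
Step 2. Evaluate the standard form: now -4*z*exp(z)/3 + 4*exp(z)/3.
Answer: -4*z*exp(z)/3 + 4*exp(z)/3.


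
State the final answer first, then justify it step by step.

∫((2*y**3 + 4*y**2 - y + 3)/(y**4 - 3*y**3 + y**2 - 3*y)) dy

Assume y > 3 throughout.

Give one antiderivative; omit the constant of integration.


The answer is -log(y) + 3*log(y - 3) + atan(y).
Step 1. Decompose ∫((2*y**3 + 4*y**2 - y + 3)/(y**4 - 3*y**3 + y**2 - 3*y)) dy by partial fractions, (2*y**3 + 4*y**2 - y + 3)/(y**4 - 3*y**3 + y**2 - 3*y) = 1/(y**2 + 1) + 3/(y - 3) - 1/y: now ∫(-1/y) dy + ∫(3/(y - 3)) dy + ∫(1/(y**2 + 1)) dy.
Step 2. Evaluate the standard form [assuming y > 3]: now 3*log(y - 3) + ∫(-1/y) dy + ∫(1/(y**2 + 1)) dy.
Step 3. Evaluate the standard form [assuming y > 0]: now -log(y) + 3*log(y - 3) + ∫(1/(y**2 + 1)) dy.
Step 4. Evaluate the standard form: now -log(y) + 3*log(y - 3) + atan(y).
Answer: -log(y) + 3*log(y - 3) + atan(y).


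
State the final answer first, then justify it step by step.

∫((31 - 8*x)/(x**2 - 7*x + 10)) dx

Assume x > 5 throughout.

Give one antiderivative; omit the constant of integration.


The answer is -3*log(x - 5) - 5*log(x - 2).
Step 1. Decompose ∫((31 - 8*x)/(x**2 - 7*x + 10)) dx by partial fractions, (31 - 8*x)/(x**2 - 7*x + 10) = -5/(x - 2) - 3/(x - 5): now ∫(-3/(x - 5)) dx + ∫(-5/(x - 2)) dx.
Step 2. Evaluate the standard form [assuming x > 2]: now -5*log(x - 2) + ∫(-3/(x - 5)) dx.
Step 3. Evaluate the standard form [assuming x > 5]: now -3*log(x - 5) - 5*log(x - 2).
Answer: -3*log(x - 5) - 5*log(x - 2).


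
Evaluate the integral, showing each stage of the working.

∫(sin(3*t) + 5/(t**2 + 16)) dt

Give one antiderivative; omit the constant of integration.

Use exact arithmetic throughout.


Step 1. Rewrite: now ∫(5/(t**2 + 16)) dt + ∫(sin(3*t)) dt.
Step 2. Evaluate the standard form: now 5*atan(t/4)/4 + ∫(sin(3*t)) dt.
Step 3. Evaluate the standard form: now -cos(3*t)/3 + 5*atan(t/4)/4.
Answer: -cos(3*t)/3 + 5*atan(t/4)/4.


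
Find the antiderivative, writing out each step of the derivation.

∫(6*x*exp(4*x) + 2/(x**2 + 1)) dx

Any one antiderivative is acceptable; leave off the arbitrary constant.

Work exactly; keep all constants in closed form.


Step 1. Rewrite: now ∫(6*x*exp(4*x)) dx + ∫(2/(x**2 + 1)) dx.
Step 2. Integrate ∫(6*x*exp(4*x)) dx by parts with u = x, dv = (6*exp(4*x)) dx, so v = 3*exp(4*x)/2: now 3*x*exp(4*x)/2 + ∫(2/(x**2 + 1)) dx + ∫(-3*exp(4*x)/2) dx.
Step 3. Evaluate the standard form: now 3*x*exp(4*x)/2 - 3*exp(4*x)/8 + ∫(2/(x**2 + 1)) dx.
Step 4. Evaluate the standard form: now 3*x*exp(4*x)/2 - 3*exp(4*x)/8 + 2*atan(x).
Answer: 3*x*exp(4*x)/2 - 3*exp(4*x)/8 + 2*atan(x).


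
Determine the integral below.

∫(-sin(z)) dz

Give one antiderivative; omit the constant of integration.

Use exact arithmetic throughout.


Answer: cos(z).


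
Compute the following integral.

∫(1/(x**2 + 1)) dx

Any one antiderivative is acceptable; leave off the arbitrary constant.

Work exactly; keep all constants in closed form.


Answer: atan(x).


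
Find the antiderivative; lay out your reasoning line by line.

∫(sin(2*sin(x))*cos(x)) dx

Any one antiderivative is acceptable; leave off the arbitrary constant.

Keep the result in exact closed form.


Step 1. Substitute u = sin(x), turning ∫(sin(2*sin(x))*cos(x)) dx into ∫(sin(2*u)) du: now ∫(sin(2*u)) du.
Step 2. Evaluate the standard form: now -cos(2*u)/2.
Step 3. Substitute back u = sin(x): now -cos(2*sin(x))/2.
Answer: -cos(2*sin(x))/2.


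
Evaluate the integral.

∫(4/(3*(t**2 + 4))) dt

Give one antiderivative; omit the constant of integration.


Answer: 2*atan(t/2)/3.


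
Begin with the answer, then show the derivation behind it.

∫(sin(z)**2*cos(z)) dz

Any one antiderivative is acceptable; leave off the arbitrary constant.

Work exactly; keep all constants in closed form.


The answer is sin(z)**3/3.
Step 1. Substitute u = sin(z), turning ∫(sin(z)**2*cos(z)) dz into ∫(u**2) du: now ∫(u**2) du.
Step 2. Evaluate the standard form: now u**3/3.
Step 3. Substitute back u = sin(z): now sin(z)**3/3.
Answer: sin(z)**3/3.


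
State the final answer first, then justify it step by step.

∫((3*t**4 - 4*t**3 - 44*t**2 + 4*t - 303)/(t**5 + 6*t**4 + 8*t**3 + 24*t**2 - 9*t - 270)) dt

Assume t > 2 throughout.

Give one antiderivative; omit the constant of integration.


The answer is -log(t - 2) + 2*log(t + 3) + 2*log(t + 5) - 4*atan(t/3)/3.
Step 1. Decompose ∫((3*t**4 - 4*t**3 - 44*t**2 + 4*t - 303)/(t**5 + 6*t**4 + 8*t**3 + 24*t**2 - 9*t - 270)) dt by partial fractions, (3*t**4 - 4*t**3 - 44*t**2 + 4*t - 303)/(t**5 + 6*t**4 + 8*t**3 + 24*t**2 - 9*t - 270) = -4/(t**2 + 9) + 2/(t + 5) + 2/(t + 3) - 1/(t - 2): now ∫(-1/(t - 2)) dt + ∫(2/(t + 3)) dt + ∫(2/(t + 5)) dt + ∫(-4/(t**2 + 9)) dt.
Step 2. Evaluate the standard form [assuming t > -3]: now 2*log(t + 3) + ∫(-1/(t - 2)) dt + ∫(2/(t + 5)) dt + ∫(-4/(t**2 + 9)) dt.
Step 3. Evaluate the standard form [assuming t > 2]: now -log(t - 2) + 2*log(t + 3) + ∫(2/(t + 5)) dt + ∫(-4/(t**2 + 9)) dt.
Step 4. Evaluate the standard form [assuming t > -5]: now -log(t - 2) + 2*log(t + 3) + 2*log(t + 5) + ∫(-4/(t**2 + 9)) dt.
Step 5. Evaluate the standard form: now -log(t - 2) + 2*log(t + 3) + 2*log(t + 5) - 4*atan(t/3)/3.
Answer: -log(t - 2) + 2*log(t + 3) + 2*log(t + 5) - 4*atan(t/3)/3.


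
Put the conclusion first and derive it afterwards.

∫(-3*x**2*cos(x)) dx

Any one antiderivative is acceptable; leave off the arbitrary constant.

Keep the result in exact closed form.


The answer is -3*x**2*sin(x) - 6*x*cos(x) + 6*sin(x).
Step 1. Integrate ∫(-3*x**2*cos(x)) dx by parts with u = x**2, dv = (-3*cos(x)) dx, so v = -3*sin(x): now -3*x**2*sin(x) + ∫(6*x*sin(x)) dx.
Step 2. Integrate ∫(6*x*sin(x)) dx by parts with u = x, dv = (6*sin(x)) dx, so v = -6*cos(x): now -3*x**2*sin(x) - 6*x*cos(x) + ∫(6*cos(x)) dx.
Step 3. Evaluate the standard form: now -3*x**2*sin(x) - 6*x*cos(x) + 6*sin(x).
Answer: -3*x**2*sin(x) - 6*x*cos(x) + 6*sin(x).


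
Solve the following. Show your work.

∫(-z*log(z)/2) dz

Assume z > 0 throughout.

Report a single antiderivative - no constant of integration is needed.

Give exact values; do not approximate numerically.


Step 1. Integrate ∫(-z*log(z)/2) dz by parts with u = log(z), dv = (-z/2) dz, so v = -z**2/4 [assuming z > 0]: now -z**2*log(z)/4 + ∫(z/4) dz.
Step 2. Evaluate the standard form: now -z**2*log(z)/4 + z**2/8.
Answer: -z**2*log(z)/4 + z**2/8.


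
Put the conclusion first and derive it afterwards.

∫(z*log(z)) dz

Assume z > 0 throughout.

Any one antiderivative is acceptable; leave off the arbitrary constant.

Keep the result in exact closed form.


The answer is z**2*log(z)/2 - z**2/4.
Step 1. Integrate ∫(z*log(z)) dz by parts with u = log(z), dv = (z) dz, so v = z**2/2 [assuming z > 0]: now z**2*log(z)/2 + ∫(-z/2) dz.
Step 2. Evaluate the standard form: now z**2*log(z)/2 - z**2/4.
Answer: z**2*log(z)/2 - z**2/4.


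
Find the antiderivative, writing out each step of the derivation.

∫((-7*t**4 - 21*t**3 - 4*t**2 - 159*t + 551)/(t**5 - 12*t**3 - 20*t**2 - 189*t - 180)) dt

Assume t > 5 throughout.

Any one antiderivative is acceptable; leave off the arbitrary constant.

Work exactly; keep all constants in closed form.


Step 1. Decompose ∫((-7*t**4 - 21*t**3 - 4*t**2 - 159*t + 551)/(t**5 - 12*t**3 - 20*t**2 - 189*t - 180)) dt by partial fractions, (-7*t**4 - 21*t**3 - 4*t**2 - 159*t + 551)/(t**5 - 12*t**3 - 20*t**2 - 189*t - 180) = -1/(t**2 + 9) + 1/(t + 4) - 4/(t + 1) - 4/(t - 5): now ∫(-4/(t - 5)) dt + ∫(-4/(t + 1)) dt + ∫(1/(t + 4)) dt + ∫(-1/(t**2 + 9)) dt.
Step 2. Evaluate the standard form [assuming t > 5]: now -4*log(t - 5) + ∫(-4/(t + 1)) dt + ∫(1/(t + 4)) dt + ∫(-1/(t**2 + 9)) dt.
Step 3. Evaluate the standard form [assuming t > -4]: now -4*log(t - 5) + log(t + 4) + ∫(-4/(t + 1)) dt + ∫(-1/(t**2 + 9)) dt.
Step 4. Evaluate the standard form [assuming t > -1]: now -4*log(t - 5) - 4*log(t + 1) + log(t + 4) + ∫(-1/(t**2 + 9)) dt.
Step 5. Evaluate the standard form: now -4*log(t - 5) - 4*log(t + 1) + log(t + 4) - atan(t/3)/3.
Answer: -4*log(t - 5) - 4*log(t + 1) + log(t + 4) - atan(t/3)/3.


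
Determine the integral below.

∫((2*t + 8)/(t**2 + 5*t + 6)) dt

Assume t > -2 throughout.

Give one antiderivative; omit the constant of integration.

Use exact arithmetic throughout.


Answer: 4*log(t + 2) - 2*log(t + 3).


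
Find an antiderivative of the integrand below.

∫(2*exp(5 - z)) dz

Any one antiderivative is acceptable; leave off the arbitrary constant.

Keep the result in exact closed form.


Answer: -2*exp(5 - z).


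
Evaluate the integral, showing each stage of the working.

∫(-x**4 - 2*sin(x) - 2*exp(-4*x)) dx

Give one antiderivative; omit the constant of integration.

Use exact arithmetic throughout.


Step 1. Rewrite: now ∫(-x**4) dx + ∫(-2*exp(-4*x)) dx + ∫(-2*sin(x)) dx.
Step 2. Evaluate the standard form: now -x**5/5 + ∫(-2*exp(-4*x)) dx + ∫(-2*sin(x)) dx.
Step 3. Evaluate the standard form: now -x**5/5 + ∫(-2*sin(x)) dx + exp(-4*x)/2.
Step 4. Evaluate the standard form: now -x**5/5 + 2*cos(x) + exp(-4*x)/2.
Answer: -x**5/5 + 2*cos(x) + exp(-4*x)/2.


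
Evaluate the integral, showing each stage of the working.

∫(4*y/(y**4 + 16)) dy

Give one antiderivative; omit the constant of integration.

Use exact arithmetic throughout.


Step 1. Substitute u = y**2, turning ∫(4*y/(y**4 + 16)) dy into ∫(2/(u**2 + 16)) du: now ∫(2/(u**2 + 16)) du.
Step 2. Evaluate the standard form: now atan(u/4)/2.
Step 3. Substitute back u = y**2: now atan(y**2/4)/2.
Answer: atan(y**2/4)/2.
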